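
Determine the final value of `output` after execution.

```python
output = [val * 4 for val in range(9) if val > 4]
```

Let's trace through this code step by step.

Initialize: output = [val * 4 for val in range(9) if val > 4]

After execution: output = [20, 24, 28, 32]
[20, 24, 28, 32]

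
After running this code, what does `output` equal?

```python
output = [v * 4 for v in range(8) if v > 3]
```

Let's trace through this code step by step.

Initialize: output = [v * 4 for v in range(8) if v > 3]

After execution: output = [16, 20, 24, 28]
[16, 20, 24, 28]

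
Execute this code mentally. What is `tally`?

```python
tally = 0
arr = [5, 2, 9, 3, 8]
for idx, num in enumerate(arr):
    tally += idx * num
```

Let's trace through this code step by step.

Initialize: tally = 0
Initialize: arr = [5, 2, 9, 3, 8]
Entering loop: for idx, num in enumerate(arr):

After execution: tally = 61
61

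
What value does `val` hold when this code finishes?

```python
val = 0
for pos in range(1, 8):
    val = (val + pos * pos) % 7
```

Let's trace through this code step by step.

Initialize: val = 0
Entering loop: for pos in range(1, 8):

After execution: val = 0
0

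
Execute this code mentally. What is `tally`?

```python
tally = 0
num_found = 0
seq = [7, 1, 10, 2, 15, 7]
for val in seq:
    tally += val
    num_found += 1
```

Let's trace through this code step by step.

Initialize: tally = 0
Initialize: num_found = 0
Initialize: seq = [7, 1, 10, 2, 15, 7]
Entering loop: for val in seq:

After execution: tally = 42
42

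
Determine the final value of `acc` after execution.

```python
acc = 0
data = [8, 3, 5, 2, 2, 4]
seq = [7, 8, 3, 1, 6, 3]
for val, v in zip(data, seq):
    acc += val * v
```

Let's trace through this code step by step.

Initialize: acc = 0
Initialize: data = [8, 3, 5, 2, 2, 4]
Initialize: seq = [7, 8, 3, 1, 6, 3]
Entering loop: for val, v in zip(data, seq):

After execution: acc = 121
121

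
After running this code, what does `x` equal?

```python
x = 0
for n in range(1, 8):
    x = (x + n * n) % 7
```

Let's trace through this code step by step.

Initialize: x = 0
Entering loop: for n in range(1, 8):

After execution: x = 0
0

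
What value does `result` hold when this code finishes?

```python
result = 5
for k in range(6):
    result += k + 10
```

Let's trace through this code step by step.

Initialize: result = 5
Entering loop: for k in range(6):

After execution: result = 80
80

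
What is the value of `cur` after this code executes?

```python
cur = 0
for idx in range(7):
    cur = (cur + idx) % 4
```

Let's trace through this code step by step.

Initialize: cur = 0
Entering loop: for idx in range(7):

After execution: cur = 1
1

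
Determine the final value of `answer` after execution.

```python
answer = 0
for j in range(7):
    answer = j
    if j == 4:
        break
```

Let's trace through this code step by step.

Initialize: answer = 0
Entering loop: for j in range(7):

After execution: answer = 4
4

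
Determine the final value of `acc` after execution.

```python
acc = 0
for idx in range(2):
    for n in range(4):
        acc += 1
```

Let's trace through this code step by step.

Initialize: acc = 0
Entering loop: for idx in range(2):

After execution: acc = 8
8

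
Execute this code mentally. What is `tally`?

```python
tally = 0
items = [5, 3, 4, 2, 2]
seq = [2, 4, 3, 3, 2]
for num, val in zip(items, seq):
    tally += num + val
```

Let's trace through this code step by step.

Initialize: tally = 0
Initialize: items = [5, 3, 4, 2, 2]
Initialize: seq = [2, 4, 3, 3, 2]
Entering loop: for num, val in zip(items, seq):

After execution: tally = 30
30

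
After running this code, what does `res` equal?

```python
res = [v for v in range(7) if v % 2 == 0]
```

Let's trace through this code step by step.

Initialize: res = [v for v in range(7) if v % 2 == 0]

After execution: res = [0, 2, 4, 6]
[0, 2, 4, 6]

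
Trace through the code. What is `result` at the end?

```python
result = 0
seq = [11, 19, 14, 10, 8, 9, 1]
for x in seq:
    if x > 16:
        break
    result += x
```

Let's trace through this code step by step.

Initialize: result = 0
Initialize: seq = [11, 19, 14, 10, 8, 9, 1]
Entering loop: for x in seq:

After execution: result = 11
11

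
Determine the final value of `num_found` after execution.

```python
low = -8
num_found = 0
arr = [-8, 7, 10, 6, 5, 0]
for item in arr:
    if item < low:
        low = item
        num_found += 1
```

Let's trace through this code step by step.

Initialize: low = -8
Initialize: num_found = 0
Initialize: arr = [-8, 7, 10, 6, 5, 0]
Entering loop: for item in arr:

After execution: num_found = 0
0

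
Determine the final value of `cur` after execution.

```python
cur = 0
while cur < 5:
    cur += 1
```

Let's trace through this code step by step.

Initialize: cur = 0
Entering loop: while cur < 5:

After execution: cur = 5
5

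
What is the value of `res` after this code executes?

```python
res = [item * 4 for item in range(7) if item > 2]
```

Let's trace through this code step by step.

Initialize: res = [item * 4 for item in range(7) if item > 2]

After execution: res = [12, 16, 20, 24]
[12, 16, 20, 24]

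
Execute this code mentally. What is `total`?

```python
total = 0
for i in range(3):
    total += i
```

Let's trace through this code step by step.

Initialize: total = 0
Entering loop: for i in range(3):

After execution: total = 3
3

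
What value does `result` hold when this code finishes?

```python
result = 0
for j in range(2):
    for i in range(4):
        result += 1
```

Let's trace through this code step by step.

Initialize: result = 0
Entering loop: for j in range(2):

After execution: result = 8
8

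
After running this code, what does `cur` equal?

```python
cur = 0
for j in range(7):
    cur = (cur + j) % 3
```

Let's trace through this code step by step.

Initialize: cur = 0
Entering loop: for j in range(7):

After execution: cur = 0
0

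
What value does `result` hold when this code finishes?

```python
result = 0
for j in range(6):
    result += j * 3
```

Let's trace through this code step by step.

Initialize: result = 0
Entering loop: for j in range(6):

After execution: result = 45
45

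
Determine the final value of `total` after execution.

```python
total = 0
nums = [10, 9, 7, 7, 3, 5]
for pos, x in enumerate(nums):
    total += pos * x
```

Let's trace through this code step by step.

Initialize: total = 0
Initialize: nums = [10, 9, 7, 7, 3, 5]
Entering loop: for pos, x in enumerate(nums):

After execution: total = 81
81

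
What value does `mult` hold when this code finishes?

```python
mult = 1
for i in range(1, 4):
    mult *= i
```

Let's trace through this code step by step.

Initialize: mult = 1
Entering loop: for i in range(1, 4):

After execution: mult = 6
6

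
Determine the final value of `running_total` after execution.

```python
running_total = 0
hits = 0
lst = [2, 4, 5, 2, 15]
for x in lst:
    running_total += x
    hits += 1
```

Let's trace through this code step by step.

Initialize: running_total = 0
Initialize: hits = 0
Initialize: lst = [2, 4, 5, 2, 15]
Entering loop: for x in lst:

After execution: running_total = 28
28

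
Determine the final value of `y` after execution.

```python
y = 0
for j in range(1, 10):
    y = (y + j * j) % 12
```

Let's trace through this code step by step.

Initialize: y = 0
Entering loop: for j in range(1, 10):

After execution: y = 9
9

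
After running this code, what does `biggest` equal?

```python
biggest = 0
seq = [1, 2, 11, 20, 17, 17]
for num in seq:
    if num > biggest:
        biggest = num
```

Let's trace through this code step by step.

Initialize: biggest = 0
Initialize: seq = [1, 2, 11, 20, 17, 17]
Entering loop: for num in seq:

After execution: biggest = 20
20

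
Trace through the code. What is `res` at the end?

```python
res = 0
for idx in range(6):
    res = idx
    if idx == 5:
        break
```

Let's trace through this code step by step.

Initialize: res = 0
Entering loop: for idx in range(6):

After execution: res = 5
5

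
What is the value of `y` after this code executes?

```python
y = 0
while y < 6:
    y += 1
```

Let's trace through this code step by step.

Initialize: y = 0
Entering loop: while y < 6:

After execution: y = 6
6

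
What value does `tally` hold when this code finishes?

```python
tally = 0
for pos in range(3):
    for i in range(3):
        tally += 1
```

Let's trace through this code step by step.

Initialize: tally = 0
Entering loop: for pos in range(3):

After execution: tally = 9
9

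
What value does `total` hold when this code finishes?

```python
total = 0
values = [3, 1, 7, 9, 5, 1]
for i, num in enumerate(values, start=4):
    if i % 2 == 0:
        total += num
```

Let's trace through this code step by step.

Initialize: total = 0
Initialize: values = [3, 1, 7, 9, 5, 1]
Entering loop: for i, num in enumerate(values, start=4):

After execution: total = 15
15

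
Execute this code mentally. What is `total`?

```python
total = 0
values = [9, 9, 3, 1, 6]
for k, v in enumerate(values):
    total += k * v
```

Let's trace through this code step by step.

Initialize: total = 0
Initialize: values = [9, 9, 3, 1, 6]
Entering loop: for k, v in enumerate(values):

After execution: total = 42
42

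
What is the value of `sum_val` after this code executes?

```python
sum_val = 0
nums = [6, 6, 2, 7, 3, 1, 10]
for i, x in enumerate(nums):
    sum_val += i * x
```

Let's trace through this code step by step.

Initialize: sum_val = 0
Initialize: nums = [6, 6, 2, 7, 3, 1, 10]
Entering loop: for i, x in enumerate(nums):

After execution: sum_val = 108
108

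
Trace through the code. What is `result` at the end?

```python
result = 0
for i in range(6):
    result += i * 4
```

Let's trace through this code step by step.

Initialize: result = 0
Entering loop: for i in range(6):

After execution: result = 60
60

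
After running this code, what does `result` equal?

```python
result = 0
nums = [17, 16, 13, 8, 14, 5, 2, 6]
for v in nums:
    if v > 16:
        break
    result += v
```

Let's trace through this code step by step.

Initialize: result = 0
Initialize: nums = [17, 16, 13, 8, 14, 5, 2, 6]
Entering loop: for v in nums:

After execution: result = 0
0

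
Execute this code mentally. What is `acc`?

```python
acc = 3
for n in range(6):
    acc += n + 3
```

Let's trace through this code step by step.

Initialize: acc = 3
Entering loop: for n in range(6):

After execution: acc = 36
36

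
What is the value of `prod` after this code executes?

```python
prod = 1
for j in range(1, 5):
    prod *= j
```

Let's trace through this code step by step.

Initialize: prod = 1
Entering loop: for j in range(1, 5):

After execution: prod = 24
24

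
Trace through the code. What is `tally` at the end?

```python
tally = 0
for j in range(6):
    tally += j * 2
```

Let's trace through this code step by step.

Initialize: tally = 0
Entering loop: for j in range(6):

After execution: tally = 30
30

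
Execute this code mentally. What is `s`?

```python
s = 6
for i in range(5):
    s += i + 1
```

Let's trace through this code step by step.

Initialize: s = 6
Entering loop: for i in range(5):

After execution: s = 21
21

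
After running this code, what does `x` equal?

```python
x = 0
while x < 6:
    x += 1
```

Let's trace through this code step by step.

Initialize: x = 0
Entering loop: while x < 6:

After execution: x = 6
6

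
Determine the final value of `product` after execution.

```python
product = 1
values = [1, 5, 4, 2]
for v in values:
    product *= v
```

Let's trace through this code step by step.

Initialize: product = 1
Initialize: values = [1, 5, 4, 2]
Entering loop: for v in values:

After execution: product = 40
40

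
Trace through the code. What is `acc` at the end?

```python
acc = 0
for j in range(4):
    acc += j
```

Let's trace through this code step by step.

Initialize: acc = 0
Entering loop: for j in range(4):

After execution: acc = 6
6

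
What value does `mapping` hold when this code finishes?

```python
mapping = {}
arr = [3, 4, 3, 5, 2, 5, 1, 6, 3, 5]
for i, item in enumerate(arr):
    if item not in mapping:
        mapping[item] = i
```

Let's trace through this code step by step.

Initialize: mapping = {}
Initialize: arr = [3, 4, 3, 5, 2, 5, 1, 6, 3, 5]
Entering loop: for i, item in enumerate(arr):

After execution: mapping = {3: 0, 4: 1, 5: 3, 2: 4, 1: 6, 6: 7}
{3: 0, 4: 1, 5: 3, 2: 4, 1: 6, 6: 7}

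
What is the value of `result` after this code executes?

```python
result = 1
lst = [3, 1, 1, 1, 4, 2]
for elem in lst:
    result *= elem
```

Let's trace through this code step by step.

Initialize: result = 1
Initialize: lst = [3, 1, 1, 1, 4, 2]
Entering loop: for elem in lst:

After execution: result = 24
24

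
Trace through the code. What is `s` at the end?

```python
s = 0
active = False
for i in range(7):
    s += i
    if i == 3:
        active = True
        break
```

Let's trace through this code step by step.

Initialize: s = 0
Initialize: active = False
Entering loop: for i in range(7):

After execution: s = 6
6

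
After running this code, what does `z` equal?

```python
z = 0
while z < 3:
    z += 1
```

Let's trace through this code step by step.

Initialize: z = 0
Entering loop: while z < 3:

After execution: z = 3
3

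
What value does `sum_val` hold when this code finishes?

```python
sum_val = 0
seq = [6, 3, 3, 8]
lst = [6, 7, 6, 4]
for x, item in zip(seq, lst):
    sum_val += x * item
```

Let's trace through this code step by step.

Initialize: sum_val = 0
Initialize: seq = [6, 3, 3, 8]
Initialize: lst = [6, 7, 6, 4]
Entering loop: for x, item in zip(seq, lst):

After execution: sum_val = 107
107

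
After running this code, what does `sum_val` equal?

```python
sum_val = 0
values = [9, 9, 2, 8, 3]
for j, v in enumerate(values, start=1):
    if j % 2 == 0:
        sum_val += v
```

Let's trace through this code step by step.

Initialize: sum_val = 0
Initialize: values = [9, 9, 2, 8, 3]
Entering loop: for j, v in enumerate(values, start=1):

After execution: sum_val = 17
17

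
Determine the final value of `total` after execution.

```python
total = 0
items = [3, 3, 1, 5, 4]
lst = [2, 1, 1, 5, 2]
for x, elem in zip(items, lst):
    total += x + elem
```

Let's trace through this code step by step.

Initialize: total = 0
Initialize: items = [3, 3, 1, 5, 4]
Initialize: lst = [2, 1, 1, 5, 2]
Entering loop: for x, elem in zip(items, lst):

After execution: total = 27
27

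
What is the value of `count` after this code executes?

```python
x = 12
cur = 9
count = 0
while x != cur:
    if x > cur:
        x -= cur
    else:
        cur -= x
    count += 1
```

Let's trace through this code step by step.

Initialize: x = 12
Initialize: cur = 9
Initialize: count = 0
Entering loop: while x != cur:

After execution: count = 3
3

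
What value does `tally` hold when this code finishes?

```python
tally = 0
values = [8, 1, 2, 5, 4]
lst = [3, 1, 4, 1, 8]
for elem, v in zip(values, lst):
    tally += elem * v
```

Let's trace through this code step by step.

Initialize: tally = 0
Initialize: values = [8, 1, 2, 5, 4]
Initialize: lst = [3, 1, 4, 1, 8]
Entering loop: for elem, v in zip(values, lst):

After execution: tally = 70
70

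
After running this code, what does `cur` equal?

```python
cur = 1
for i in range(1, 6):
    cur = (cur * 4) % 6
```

Let's trace through this code step by step.

Initialize: cur = 1
Entering loop: for i in range(1, 6):

After execution: cur = 4
4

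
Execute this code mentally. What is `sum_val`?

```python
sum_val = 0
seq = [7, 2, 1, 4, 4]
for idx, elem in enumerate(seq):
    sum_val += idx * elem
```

Let's trace through this code step by step.

Initialize: sum_val = 0
Initialize: seq = [7, 2, 1, 4, 4]
Entering loop: for idx, elem in enumerate(seq):

After execution: sum_val = 32
32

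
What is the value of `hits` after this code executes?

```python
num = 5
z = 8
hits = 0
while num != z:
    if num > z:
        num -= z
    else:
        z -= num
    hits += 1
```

Let's trace through this code step by step.

Initialize: num = 5
Initialize: z = 8
Initialize: hits = 0
Entering loop: while num != z:

After execution: hits = 4
4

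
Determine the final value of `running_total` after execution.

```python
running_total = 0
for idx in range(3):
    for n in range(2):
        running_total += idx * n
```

Let's trace through this code step by step.

Initialize: running_total = 0
Entering loop: for idx in range(3):

After execution: running_total = 3
3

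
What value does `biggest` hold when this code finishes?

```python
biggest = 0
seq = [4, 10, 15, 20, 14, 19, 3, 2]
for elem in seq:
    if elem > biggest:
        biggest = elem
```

Let's trace through this code step by step.

Initialize: biggest = 0
Initialize: seq = [4, 10, 15, 20, 14, 19, 3, 2]
Entering loop: for elem in seq:

After execution: biggest = 20
20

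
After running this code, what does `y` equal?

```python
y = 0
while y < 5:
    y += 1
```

Let's trace through this code step by step.

Initialize: y = 0
Entering loop: while y < 5:

After execution: y = 5
5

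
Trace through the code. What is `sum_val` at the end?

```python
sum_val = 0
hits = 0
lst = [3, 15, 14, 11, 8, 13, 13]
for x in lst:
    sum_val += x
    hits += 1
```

Let's trace through this code step by step.

Initialize: sum_val = 0
Initialize: hits = 0
Initialize: lst = [3, 15, 14, 11, 8, 13, 13]
Entering loop: for x in lst:

After execution: sum_val = 77
77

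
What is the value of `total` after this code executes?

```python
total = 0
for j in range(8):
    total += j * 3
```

Let's trace through this code step by step.

Initialize: total = 0
Entering loop: for j in range(8):

After execution: total = 84
84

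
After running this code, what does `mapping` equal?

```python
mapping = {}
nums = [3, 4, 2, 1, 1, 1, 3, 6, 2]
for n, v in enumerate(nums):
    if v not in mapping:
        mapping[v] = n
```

Let's trace through this code step by step.

Initialize: mapping = {}
Initialize: nums = [3, 4, 2, 1, 1, 1, 3, 6, 2]
Entering loop: for n, v in enumerate(nums):

After execution: mapping = {3: 0, 4: 1, 2: 2, 1: 3, 6: 7}
{3: 0, 4: 1, 2: 2, 1: 3, 6: 7}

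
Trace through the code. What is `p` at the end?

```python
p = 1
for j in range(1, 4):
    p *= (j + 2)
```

Let's trace through this code step by step.

Initialize: p = 1
Entering loop: for j in range(1, 4):

After execution: p = 60
60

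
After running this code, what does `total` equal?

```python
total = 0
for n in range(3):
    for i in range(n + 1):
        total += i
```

Let's trace through this code step by step.

Initialize: total = 0
Entering loop: for n in range(3):

After execution: total = 4
4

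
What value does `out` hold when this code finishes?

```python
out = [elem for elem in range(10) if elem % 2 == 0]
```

Let's trace through this code step by step.

Initialize: out = [elem for elem in range(10) if elem % 2 == 0]

After execution: out = [0, 2, 4, 6, 8]
[0, 2, 4, 6, 8]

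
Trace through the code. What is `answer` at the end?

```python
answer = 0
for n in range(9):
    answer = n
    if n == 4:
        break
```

Let's trace through this code step by step.

Initialize: answer = 0
Entering loop: for n in range(9):

After execution: answer = 4
4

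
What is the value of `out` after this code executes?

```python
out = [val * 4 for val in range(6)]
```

Let's trace through this code step by step.

Initialize: out = [val * 4 for val in range(6)]

After execution: out = [0, 4, 8, 12, 16, 20]
[0, 4, 8, 12, 16, 20]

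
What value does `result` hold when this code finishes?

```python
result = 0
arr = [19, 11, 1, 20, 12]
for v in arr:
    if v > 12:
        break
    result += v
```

Let's trace through this code step by step.

Initialize: result = 0
Initialize: arr = [19, 11, 1, 20, 12]
Entering loop: for v in arr:

After execution: result = 0
0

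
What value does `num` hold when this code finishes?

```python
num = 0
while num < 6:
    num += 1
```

Let's trace through this code step by step.

Initialize: num = 0
Entering loop: while num < 6:

After execution: num = 6
6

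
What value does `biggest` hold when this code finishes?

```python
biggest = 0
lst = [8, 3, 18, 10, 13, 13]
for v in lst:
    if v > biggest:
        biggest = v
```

Let's trace through this code step by step.

Initialize: biggest = 0
Initialize: lst = [8, 3, 18, 10, 13, 13]
Entering loop: for v in lst:

After execution: biggest = 18
18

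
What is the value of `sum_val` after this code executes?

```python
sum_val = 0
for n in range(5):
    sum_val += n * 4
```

Let's trace through this code step by step.

Initialize: sum_val = 0
Entering loop: for n in range(5):

After execution: sum_val = 40
40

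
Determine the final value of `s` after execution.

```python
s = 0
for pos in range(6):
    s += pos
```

Let's trace through this code step by step.

Initialize: s = 0
Entering loop: for pos in range(6):

After execution: s = 15
15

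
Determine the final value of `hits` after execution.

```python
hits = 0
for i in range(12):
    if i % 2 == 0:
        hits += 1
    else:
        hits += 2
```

Let's trace through this code step by step.

Initialize: hits = 0
Entering loop: for i in range(12):

After execution: hits = 18
18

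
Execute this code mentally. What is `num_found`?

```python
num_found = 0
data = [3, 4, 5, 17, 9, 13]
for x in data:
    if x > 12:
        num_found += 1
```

Let's trace through this code step by step.

Initialize: num_found = 0
Initialize: data = [3, 4, 5, 17, 9, 13]
Entering loop: for x in data:

After execution: num_found = 2
2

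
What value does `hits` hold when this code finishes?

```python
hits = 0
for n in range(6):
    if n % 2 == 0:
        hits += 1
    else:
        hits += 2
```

Let's trace through this code step by step.

Initialize: hits = 0
Entering loop: for n in range(6):

After execution: hits = 9
9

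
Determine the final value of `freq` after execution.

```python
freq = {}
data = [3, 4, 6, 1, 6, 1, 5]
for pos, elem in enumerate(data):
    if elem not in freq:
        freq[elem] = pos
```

Let's trace through this code step by step.

Initialize: freq = {}
Initialize: data = [3, 4, 6, 1, 6, 1, 5]
Entering loop: for pos, elem in enumerate(data):

After execution: freq = {3: 0, 4: 1, 6: 2, 1: 3, 5: 6}
{3: 0, 4: 1, 6: 2, 1: 3, 5: 6}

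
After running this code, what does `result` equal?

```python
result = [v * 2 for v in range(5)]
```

Let's trace through this code step by step.

Initialize: result = [v * 2 for v in range(5)]

After execution: result = [0, 2, 4, 6, 8]
[0, 2, 4, 6, 8]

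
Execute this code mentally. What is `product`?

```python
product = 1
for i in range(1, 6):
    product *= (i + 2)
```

Let's trace through this code step by step.

Initialize: product = 1
Entering loop: for i in range(1, 6):

After execution: product = 2520
2520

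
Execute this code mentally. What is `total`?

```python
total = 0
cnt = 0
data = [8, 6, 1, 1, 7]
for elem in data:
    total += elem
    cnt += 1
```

Let's trace through this code step by step.

Initialize: total = 0
Initialize: cnt = 0
Initialize: data = [8, 6, 1, 1, 7]
Entering loop: for elem in data:

After execution: total = 23
23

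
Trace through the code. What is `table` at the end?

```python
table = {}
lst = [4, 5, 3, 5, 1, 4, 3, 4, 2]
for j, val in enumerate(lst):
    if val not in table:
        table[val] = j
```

Let's trace through this code step by step.

Initialize: table = {}
Initialize: lst = [4, 5, 3, 5, 1, 4, 3, 4, 2]
Entering loop: for j, val in enumerate(lst):

After execution: table = {4: 0, 5: 1, 3: 2, 1: 4, 2: 8}
{4: 0, 5: 1, 3: 2, 1: 4, 2: 8}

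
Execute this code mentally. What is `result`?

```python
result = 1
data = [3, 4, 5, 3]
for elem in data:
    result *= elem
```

Let's trace through this code step by step.

Initialize: result = 1
Initialize: data = [3, 4, 5, 3]
Entering loop: for elem in data:

After execution: result = 180
180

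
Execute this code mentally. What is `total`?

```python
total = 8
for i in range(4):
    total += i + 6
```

Let's trace through this code step by step.

Initialize: total = 8
Entering loop: for i in range(4):

After execution: total = 38
38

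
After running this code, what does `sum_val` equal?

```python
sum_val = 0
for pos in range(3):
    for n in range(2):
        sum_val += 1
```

Let's trace through this code step by step.

Initialize: sum_val = 0
Entering loop: for pos in range(3):

After execution: sum_val = 6
6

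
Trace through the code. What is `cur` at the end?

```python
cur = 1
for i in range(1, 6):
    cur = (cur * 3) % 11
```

Let's trace through this code step by step.

Initialize: cur = 1
Entering loop: for i in range(1, 6):

After execution: cur = 1
1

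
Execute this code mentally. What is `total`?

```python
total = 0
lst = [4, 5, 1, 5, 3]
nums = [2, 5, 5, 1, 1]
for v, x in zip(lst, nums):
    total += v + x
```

Let's trace through this code step by step.

Initialize: total = 0
Initialize: lst = [4, 5, 1, 5, 3]
Initialize: nums = [2, 5, 5, 1, 1]
Entering loop: for v, x in zip(lst, nums):

After execution: total = 32
32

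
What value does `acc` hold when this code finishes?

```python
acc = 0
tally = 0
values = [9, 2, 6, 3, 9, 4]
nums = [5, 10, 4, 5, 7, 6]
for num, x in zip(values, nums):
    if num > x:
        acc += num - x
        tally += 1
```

Let's trace through this code step by step.

Initialize: acc = 0
Initialize: tally = 0
Initialize: values = [9, 2, 6, 3, 9, 4]
Initialize: nums = [5, 10, 4, 5, 7, 6]
Entering loop: for num, x in zip(values, nums):

After execution: acc = 8
8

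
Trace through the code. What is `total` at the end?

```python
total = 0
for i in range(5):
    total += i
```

Let's trace through this code step by step.

Initialize: total = 0
Entering loop: for i in range(5):

After execution: total = 10
10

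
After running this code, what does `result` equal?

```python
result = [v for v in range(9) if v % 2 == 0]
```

Let's trace through this code step by step.

Initialize: result = [v for v in range(9) if v % 2 == 0]

After execution: result = [0, 2, 4, 6, 8]
[0, 2, 4, 6, 8]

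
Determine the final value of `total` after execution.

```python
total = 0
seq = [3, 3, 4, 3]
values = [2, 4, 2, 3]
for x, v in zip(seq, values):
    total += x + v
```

Let's trace through this code step by step.

Initialize: total = 0
Initialize: seq = [3, 3, 4, 3]
Initialize: values = [2, 4, 2, 3]
Entering loop: for x, v in zip(seq, values):

After execution: total = 24
24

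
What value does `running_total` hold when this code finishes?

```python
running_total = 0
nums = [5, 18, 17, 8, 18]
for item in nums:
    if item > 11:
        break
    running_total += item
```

Let's trace through this code step by step.

Initialize: running_total = 0
Initialize: nums = [5, 18, 17, 8, 18]
Entering loop: for item in nums:

After execution: running_total = 5
5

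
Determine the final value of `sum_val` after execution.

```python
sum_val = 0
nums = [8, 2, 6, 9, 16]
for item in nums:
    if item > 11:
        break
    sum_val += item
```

Let's trace through this code step by step.

Initialize: sum_val = 0
Initialize: nums = [8, 2, 6, 9, 16]
Entering loop: for item in nums:

After execution: sum_val = 25
25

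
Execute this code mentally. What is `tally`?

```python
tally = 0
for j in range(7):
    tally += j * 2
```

Let's trace through this code step by step.

Initialize: tally = 0
Entering loop: for j in range(7):

After execution: tally = 42
42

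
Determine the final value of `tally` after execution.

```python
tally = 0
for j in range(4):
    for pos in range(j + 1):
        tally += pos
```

Let's trace through this code step by step.

Initialize: tally = 0
Entering loop: for j in range(4):

After execution: tally = 10
10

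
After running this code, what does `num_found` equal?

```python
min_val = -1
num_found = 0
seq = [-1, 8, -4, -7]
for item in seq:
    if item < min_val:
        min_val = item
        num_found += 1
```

Let's trace through this code step by step.

Initialize: min_val = -1
Initialize: num_found = 0
Initialize: seq = [-1, 8, -4, -7]
Entering loop: for item in seq:

After execution: num_found = 2
2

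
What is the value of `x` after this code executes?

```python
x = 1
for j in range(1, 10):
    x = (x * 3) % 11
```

Let's trace through this code step by step.

Initialize: x = 1
Entering loop: for j in range(1, 10):

After execution: x = 4
4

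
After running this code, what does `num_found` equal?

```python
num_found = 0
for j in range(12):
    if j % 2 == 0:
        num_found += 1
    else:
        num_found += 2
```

Let's trace through this code step by step.

Initialize: num_found = 0
Entering loop: for j in range(12):

After execution: num_found = 18
18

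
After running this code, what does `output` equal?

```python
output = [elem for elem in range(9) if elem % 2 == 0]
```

Let's trace through this code step by step.

Initialize: output = [elem for elem in range(9) if elem % 2 == 0]

After execution: output = [0, 2, 4, 6, 8]
[0, 2, 4, 6, 8]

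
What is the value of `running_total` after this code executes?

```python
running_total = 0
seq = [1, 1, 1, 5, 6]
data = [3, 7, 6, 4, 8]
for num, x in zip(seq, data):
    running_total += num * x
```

Let's trace through this code step by step.

Initialize: running_total = 0
Initialize: seq = [1, 1, 1, 5, 6]
Initialize: data = [3, 7, 6, 4, 8]
Entering loop: for num, x in zip(seq, data):

After execution: running_total = 84
84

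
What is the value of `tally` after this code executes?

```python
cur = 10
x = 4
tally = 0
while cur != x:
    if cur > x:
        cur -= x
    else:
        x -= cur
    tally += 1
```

Let's trace through this code step by step.

Initialize: cur = 10
Initialize: x = 4
Initialize: tally = 0
Entering loop: while cur != x:

After execution: tally = 3
3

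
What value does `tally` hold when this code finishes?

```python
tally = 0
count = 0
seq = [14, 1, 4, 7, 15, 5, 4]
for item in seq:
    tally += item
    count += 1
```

Let's trace through this code step by step.

Initialize: tally = 0
Initialize: count = 0
Initialize: seq = [14, 1, 4, 7, 15, 5, 4]
Entering loop: for item in seq:

After execution: tally = 50
50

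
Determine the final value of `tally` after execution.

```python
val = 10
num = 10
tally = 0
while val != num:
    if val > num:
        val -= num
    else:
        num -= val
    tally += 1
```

Let's trace through this code step by step.

Initialize: val = 10
Initialize: num = 10
Initialize: tally = 0
Entering loop: while val != num:

After execution: tally = 0
0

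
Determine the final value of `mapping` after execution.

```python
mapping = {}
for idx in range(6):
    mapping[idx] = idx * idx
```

Let's trace through this code step by step.

Initialize: mapping = {}
Entering loop: for idx in range(6):

After execution: mapping = {0: 0, 1: 1, 2: 4, 3: 9, 4: 16, 5: 25}
{0: 0, 1: 1, 2: 4, 3: 9, 4: 16, 5: 25}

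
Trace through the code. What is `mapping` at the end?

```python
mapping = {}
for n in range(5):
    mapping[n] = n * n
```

Let's trace through this code step by step.

Initialize: mapping = {}
Entering loop: for n in range(5):

After execution: mapping = {0: 0, 1: 1, 2: 4, 3: 9, 4: 16}
{0: 0, 1: 1, 2: 4, 3: 9, 4: 16}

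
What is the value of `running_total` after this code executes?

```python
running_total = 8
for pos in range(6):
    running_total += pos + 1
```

Let's trace through this code step by step.

Initialize: running_total = 8
Entering loop: for pos in range(6):

After execution: running_total = 29
29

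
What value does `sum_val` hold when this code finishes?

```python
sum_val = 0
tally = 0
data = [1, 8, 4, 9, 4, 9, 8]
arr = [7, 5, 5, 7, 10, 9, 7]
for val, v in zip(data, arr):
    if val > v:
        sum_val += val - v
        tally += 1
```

Let's trace through this code step by step.

Initialize: sum_val = 0
Initialize: tally = 0
Initialize: data = [1, 8, 4, 9, 4, 9, 8]
Initialize: arr = [7, 5, 5, 7, 10, 9, 7]
Entering loop: for val, v in zip(data, arr):

After execution: sum_val = 6
6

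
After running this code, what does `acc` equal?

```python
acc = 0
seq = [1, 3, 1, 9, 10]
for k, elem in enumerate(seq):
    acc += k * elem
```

Let's trace through this code step by step.

Initialize: acc = 0
Initialize: seq = [1, 3, 1, 9, 10]
Entering loop: for k, elem in enumerate(seq):

After execution: acc = 72
72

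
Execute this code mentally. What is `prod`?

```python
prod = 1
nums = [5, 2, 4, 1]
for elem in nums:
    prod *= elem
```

Let's trace through this code step by step.

Initialize: prod = 1
Initialize: nums = [5, 2, 4, 1]
Entering loop: for elem in nums:

After execution: prod = 40
40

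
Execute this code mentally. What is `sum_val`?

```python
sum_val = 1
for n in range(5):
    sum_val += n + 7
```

Let's trace through this code step by step.

Initialize: sum_val = 1
Entering loop: for n in range(5):

After execution: sum_val = 46
46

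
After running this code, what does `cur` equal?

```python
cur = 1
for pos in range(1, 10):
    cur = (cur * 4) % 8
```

Let's trace through this code step by step.

Initialize: cur = 1
Entering loop: for pos in range(1, 10):

After execution: cur = 0
0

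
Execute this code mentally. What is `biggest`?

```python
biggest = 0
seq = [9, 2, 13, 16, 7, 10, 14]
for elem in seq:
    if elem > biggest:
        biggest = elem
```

Let's trace through this code step by step.

Initialize: biggest = 0
Initialize: seq = [9, 2, 13, 16, 7, 10, 14]
Entering loop: for elem in seq:

After execution: biggest = 16
16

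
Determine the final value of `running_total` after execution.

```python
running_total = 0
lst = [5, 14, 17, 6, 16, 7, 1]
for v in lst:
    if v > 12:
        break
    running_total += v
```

Let's trace through this code step by step.

Initialize: running_total = 0
Initialize: lst = [5, 14, 17, 6, 16, 7, 1]
Entering loop: for v in lst:

After execution: running_total = 5
5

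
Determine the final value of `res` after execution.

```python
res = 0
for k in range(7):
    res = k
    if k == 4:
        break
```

Let's trace through this code step by step.

Initialize: res = 0
Entering loop: for k in range(7):

After execution: res = 4
4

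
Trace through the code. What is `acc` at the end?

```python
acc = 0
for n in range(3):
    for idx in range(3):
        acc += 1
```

Let's trace through this code step by step.

Initialize: acc = 0
Entering loop: for n in range(3):

After execution: acc = 9
9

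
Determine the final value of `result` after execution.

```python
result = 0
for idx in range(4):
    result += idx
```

Let's trace through this code step by step.

Initialize: result = 0
Entering loop: for idx in range(4):

After execution: result = 6
6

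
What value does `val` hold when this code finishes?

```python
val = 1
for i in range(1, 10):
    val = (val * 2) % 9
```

Let's trace through this code step by step.

Initialize: val = 1
Entering loop: for i in range(1, 10):

After execution: val = 8
8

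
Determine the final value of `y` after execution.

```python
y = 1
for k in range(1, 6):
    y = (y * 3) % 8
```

Let's trace through this code step by step.

Initialize: y = 1
Entering loop: for k in range(1, 6):

After execution: y = 3
3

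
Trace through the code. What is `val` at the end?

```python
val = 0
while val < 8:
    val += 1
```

Let's trace through this code step by step.

Initialize: val = 0
Entering loop: while val < 8:

After execution: val = 8
8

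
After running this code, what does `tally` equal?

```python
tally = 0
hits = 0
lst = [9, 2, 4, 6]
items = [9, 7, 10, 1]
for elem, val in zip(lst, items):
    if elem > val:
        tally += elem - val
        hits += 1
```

Let's trace through this code step by step.

Initialize: tally = 0
Initialize: hits = 0
Initialize: lst = [9, 2, 4, 6]
Initialize: items = [9, 7, 10, 1]
Entering loop: for elem, val in zip(lst, items):

After execution: tally = 5
5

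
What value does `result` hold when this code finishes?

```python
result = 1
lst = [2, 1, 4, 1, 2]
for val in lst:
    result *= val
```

Let's trace through this code step by step.

Initialize: result = 1
Initialize: lst = [2, 1, 4, 1, 2]
Entering loop: for val in lst:

After execution: result = 16
16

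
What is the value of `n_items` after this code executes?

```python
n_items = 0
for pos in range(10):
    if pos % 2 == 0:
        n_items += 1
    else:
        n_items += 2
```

Let's trace through this code step by step.

Initialize: n_items = 0
Entering loop: for pos in range(10):

After execution: n_items = 15
15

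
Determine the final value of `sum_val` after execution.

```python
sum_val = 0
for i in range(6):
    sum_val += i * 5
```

Let's trace through this code step by step.

Initialize: sum_val = 0
Entering loop: for i in range(6):

After execution: sum_val = 75
75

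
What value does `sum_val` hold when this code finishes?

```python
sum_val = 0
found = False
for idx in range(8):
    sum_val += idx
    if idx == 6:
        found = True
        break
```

Let's trace through this code step by step.

Initialize: sum_val = 0
Initialize: found = False
Entering loop: for idx in range(8):

After execution: sum_val = 21
21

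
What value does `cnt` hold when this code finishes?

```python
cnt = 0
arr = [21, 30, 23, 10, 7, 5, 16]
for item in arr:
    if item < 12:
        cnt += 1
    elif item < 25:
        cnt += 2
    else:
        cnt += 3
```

Let's trace through this code step by step.

Initialize: cnt = 0
Initialize: arr = [21, 30, 23, 10, 7, 5, 16]
Entering loop: for item in arr:

After execution: cnt = 12
12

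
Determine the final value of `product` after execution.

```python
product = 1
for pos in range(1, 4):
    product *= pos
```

Let's trace through this code step by step.

Initialize: product = 1
Entering loop: for pos in range(1, 4):

After execution: product = 6
6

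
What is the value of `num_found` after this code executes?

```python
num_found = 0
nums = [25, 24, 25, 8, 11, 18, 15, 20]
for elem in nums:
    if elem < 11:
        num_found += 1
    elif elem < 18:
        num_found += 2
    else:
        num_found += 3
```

Let's trace through this code step by step.

Initialize: num_found = 0
Initialize: nums = [25, 24, 25, 8, 11, 18, 15, 20]
Entering loop: for elem in nums:

After execution: num_found = 20
20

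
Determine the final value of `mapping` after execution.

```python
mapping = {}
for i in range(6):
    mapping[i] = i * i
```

Let's trace through this code step by step.

Initialize: mapping = {}
Entering loop: for i in range(6):

After execution: mapping = {0: 0, 1: 1, 2: 4, 3: 9, 4: 16, 5: 25}
{0: 0, 1: 1, 2: 4, 3: 9, 4: 16, 5: 25}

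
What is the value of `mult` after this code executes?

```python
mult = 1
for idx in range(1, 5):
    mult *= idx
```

Let's trace through this code step by step.

Initialize: mult = 1
Entering loop: for idx in range(1, 5):

After execution: mult = 24
24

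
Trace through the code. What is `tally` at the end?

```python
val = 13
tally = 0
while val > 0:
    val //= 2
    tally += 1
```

Let's trace through this code step by step.

Initialize: val = 13
Initialize: tally = 0
Entering loop: while val > 0:

After execution: tally = 4
4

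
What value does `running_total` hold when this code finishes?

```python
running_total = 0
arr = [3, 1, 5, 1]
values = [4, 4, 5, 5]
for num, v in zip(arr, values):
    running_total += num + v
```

Let's trace through this code step by step.

Initialize: running_total = 0
Initialize: arr = [3, 1, 5, 1]
Initialize: values = [4, 4, 5, 5]
Entering loop: for num, v in zip(arr, values):

After execution: running_total = 28
28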